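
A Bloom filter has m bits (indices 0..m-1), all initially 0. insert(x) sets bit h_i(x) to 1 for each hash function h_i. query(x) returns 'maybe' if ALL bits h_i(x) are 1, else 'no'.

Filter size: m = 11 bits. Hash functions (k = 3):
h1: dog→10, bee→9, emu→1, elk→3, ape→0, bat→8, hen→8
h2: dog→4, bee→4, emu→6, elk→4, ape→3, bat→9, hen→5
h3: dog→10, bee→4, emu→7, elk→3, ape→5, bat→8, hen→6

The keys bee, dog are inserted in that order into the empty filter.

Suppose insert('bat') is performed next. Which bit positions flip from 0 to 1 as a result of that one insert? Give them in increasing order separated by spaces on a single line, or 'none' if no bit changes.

Start: bits=00000000000
After insert 'bee': sets bits 4 9 -> bits=00001000010
After insert 'dog': sets bits 4 10 -> bits=00001000011
insert 'bat' would touch bits 8 9; currently bit8=0, bit9=1
Bits that are 0 among those (would change 0->1): 8

Answer: 8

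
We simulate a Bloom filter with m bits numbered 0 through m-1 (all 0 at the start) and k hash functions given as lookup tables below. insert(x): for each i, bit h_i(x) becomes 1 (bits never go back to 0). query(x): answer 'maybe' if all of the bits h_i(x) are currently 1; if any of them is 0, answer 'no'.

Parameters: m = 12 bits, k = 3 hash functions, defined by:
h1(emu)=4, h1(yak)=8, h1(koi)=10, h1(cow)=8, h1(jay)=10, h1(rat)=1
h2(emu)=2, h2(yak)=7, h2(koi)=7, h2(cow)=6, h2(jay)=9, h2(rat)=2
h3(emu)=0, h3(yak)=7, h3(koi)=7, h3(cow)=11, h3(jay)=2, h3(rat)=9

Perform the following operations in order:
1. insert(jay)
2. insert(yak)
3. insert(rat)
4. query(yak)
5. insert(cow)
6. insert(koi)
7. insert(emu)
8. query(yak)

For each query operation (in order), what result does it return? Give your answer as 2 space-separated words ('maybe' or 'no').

Answer: maybe maybe

Derivation:
Start: bits=000000000000
Op 1: insert jay -> sets bits 2 9 10 -> bits=001000000110
Op 2: insert yak -> sets bits 7 8 -> bits=001000011110
Op 3: insert rat -> sets bits 1 2 9 -> bits=011000011110
Op 4: query yak -> checks bit7=1, bit8=1 (all 1) -> maybe
Op 5: insert cow -> sets bits 6 8 11 -> bits=011000111111
Op 6: insert koi -> sets bits 7 10 -> bits=011000111111
Op 7: insert emu -> sets bits 0 2 4 -> bits=111010111111
Op 8: query yak -> checks bit7=1, bit8=1 (all 1) -> maybe
Query results in order: maybe maybe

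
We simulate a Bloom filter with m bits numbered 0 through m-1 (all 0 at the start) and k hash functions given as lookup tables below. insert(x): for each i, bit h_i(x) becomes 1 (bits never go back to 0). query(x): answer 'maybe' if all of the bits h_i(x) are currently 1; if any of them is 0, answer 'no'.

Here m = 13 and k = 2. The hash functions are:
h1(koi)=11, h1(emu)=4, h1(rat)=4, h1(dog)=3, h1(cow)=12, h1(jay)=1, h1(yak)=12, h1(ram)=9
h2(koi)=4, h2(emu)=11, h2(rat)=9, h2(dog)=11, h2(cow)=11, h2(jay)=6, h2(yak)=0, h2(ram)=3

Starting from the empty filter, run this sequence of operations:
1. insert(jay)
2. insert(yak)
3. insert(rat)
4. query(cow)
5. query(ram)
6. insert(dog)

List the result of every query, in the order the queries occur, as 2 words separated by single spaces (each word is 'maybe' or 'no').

Answer: no no

Derivation:
Start: bits=0000000000000
Op 1: insert jay -> sets bits 1 6 -> bits=0100001000000
Op 2: insert yak -> sets bits 0 12 -> bits=1100001000001
Op 3: insert rat -> sets bits 4 9 -> bits=1100101001001
Op 4: query cow -> checks bit11=0, bit12=1 (has a 0) -> no
Op 5: query ram -> checks bit3=0, bit9=1 (has a 0) -> no
Op 6: insert dog -> sets bits 3 11 -> bits=1101101001011
Query results in order: no no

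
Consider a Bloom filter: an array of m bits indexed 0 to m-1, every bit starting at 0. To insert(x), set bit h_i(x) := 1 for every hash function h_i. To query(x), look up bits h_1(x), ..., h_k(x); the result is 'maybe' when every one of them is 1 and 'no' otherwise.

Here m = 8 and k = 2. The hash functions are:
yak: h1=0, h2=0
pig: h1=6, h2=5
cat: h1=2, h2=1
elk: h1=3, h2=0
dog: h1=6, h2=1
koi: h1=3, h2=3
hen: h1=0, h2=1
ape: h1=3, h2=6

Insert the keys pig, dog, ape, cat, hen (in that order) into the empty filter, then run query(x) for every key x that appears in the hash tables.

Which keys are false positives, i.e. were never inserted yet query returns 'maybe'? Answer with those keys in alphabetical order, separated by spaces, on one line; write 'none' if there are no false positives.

Answer: elk koi yak

Derivation:
Start: bits=00000000
After insert 'pig': sets bits 5 6 -> bits=00000110
After insert 'dog': sets bits 1 6 -> bits=01000110
After insert 'ape': sets bits 3 6 -> bits=01010110
After insert 'cat': sets bits 1 2 -> bits=01110110
After insert 'hen': sets bits 0 1 -> bits=11110110
Not inserted: elk koi yak — query each against bits=11110110:
query elk: checks bit0=1, bit3=1 (all 1) -> maybe => FALSE POSITIVE
query koi: checks bit3=1 (all 1) -> maybe => FALSE POSITIVE
query yak: checks bit0=1 (all 1) -> maybe => FALSE POSITIVE
False positives (alphabetical): elk koi yak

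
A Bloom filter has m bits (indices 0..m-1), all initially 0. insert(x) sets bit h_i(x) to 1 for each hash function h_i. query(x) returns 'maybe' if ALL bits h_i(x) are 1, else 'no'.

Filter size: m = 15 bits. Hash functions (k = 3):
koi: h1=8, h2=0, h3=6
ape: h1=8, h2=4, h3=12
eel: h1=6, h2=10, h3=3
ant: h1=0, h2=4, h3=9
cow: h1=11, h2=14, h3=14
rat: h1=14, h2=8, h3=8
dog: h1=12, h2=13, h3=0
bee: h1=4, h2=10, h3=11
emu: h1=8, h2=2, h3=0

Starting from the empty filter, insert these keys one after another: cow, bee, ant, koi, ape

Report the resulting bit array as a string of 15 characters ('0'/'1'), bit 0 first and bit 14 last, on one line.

Start: bits=000000000000000
After insert 'cow': sets bits 11 14 -> bits=000000000001001
After insert 'bee': sets bits 4 10 11 -> bits=000010000011001
After insert 'ant': sets bits 0 4 9 -> bits=100010000111001
After insert 'koi': sets bits 0 6 8 -> bits=100010101111001
After insert 'ape': sets bits 4 8 12 -> bits=100010101111101

Answer: 100010101111101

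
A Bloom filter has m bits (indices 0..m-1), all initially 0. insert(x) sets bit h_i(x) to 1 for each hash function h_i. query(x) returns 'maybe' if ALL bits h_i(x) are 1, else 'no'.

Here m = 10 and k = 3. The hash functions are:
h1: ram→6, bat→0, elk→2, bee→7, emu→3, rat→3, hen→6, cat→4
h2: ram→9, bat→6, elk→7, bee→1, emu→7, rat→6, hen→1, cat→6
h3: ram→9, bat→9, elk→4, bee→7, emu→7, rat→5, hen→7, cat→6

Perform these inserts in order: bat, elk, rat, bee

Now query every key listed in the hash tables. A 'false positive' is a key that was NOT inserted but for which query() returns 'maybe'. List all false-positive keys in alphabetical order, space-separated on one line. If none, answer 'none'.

Answer: cat emu hen ram

Derivation:
Start: bits=0000000000
After insert 'bat': sets bits 0 6 9 -> bits=1000001001
After insert 'elk': sets bits 2 4 7 -> bits=1010101101
After insert 'rat': sets bits 3 5 6 -> bits=1011111101
After insert 'bee': sets bits 1 7 -> bits=1111111101
Not inserted: cat emu hen ram — query each against bits=1111111101:
query cat: checks bit4=1, bit6=1 (all 1) -> maybe => FALSE POSITIVE
query emu: checks bit3=1, bit7=1 (all 1) -> maybe => FALSE POSITIVE
query hen: checks bit1=1, bit6=1, bit7=1 (all 1) -> maybe => FALSE POSITIVE
query ram: checks bit6=1, bit9=1 (all 1) -> maybe => FALSE POSITIVE
False positives (alphabetical): cat emu hen ram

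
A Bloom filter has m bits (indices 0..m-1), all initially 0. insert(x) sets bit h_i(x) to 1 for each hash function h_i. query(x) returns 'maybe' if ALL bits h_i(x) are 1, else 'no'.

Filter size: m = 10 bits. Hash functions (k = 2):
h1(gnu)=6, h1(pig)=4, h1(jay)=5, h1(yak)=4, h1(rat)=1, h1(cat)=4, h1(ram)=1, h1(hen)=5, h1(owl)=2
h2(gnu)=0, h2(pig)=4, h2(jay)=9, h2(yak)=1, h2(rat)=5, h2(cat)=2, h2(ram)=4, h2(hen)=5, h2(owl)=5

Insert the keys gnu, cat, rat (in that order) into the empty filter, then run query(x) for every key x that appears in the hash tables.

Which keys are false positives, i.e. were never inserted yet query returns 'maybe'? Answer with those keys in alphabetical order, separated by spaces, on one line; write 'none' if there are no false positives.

Answer: hen owl pig ram yak

Derivation:
Start: bits=0000000000
After insert 'gnu': sets bits 0 6 -> bits=1000001000
After insert 'cat': sets bits 2 4 -> bits=1010101000
After insert 'rat': sets bits 1 5 -> bits=1110111000
Not inserted: hen jay owl pig ram yak — query each against bits=1110111000:
query hen: checks bit5=1 (all 1) -> maybe => FALSE POSITIVE
query jay: checks bit5=1, bit9=0 (has a 0) -> no => not a false positive
query owl: checks bit2=1, bit5=1 (all 1) -> maybe => FALSE POSITIVE
query pig: checks bit4=1 (all 1) -> maybe => FALSE POSITIVE
query ram: checks bit1=1, bit4=1 (all 1) -> maybe => FALSE POSITIVE
query yak: checks bit1=1, bit4=1 (all 1) -> maybe => FALSE POSITIVE
False positives (alphabetical): hen owl pig ram yak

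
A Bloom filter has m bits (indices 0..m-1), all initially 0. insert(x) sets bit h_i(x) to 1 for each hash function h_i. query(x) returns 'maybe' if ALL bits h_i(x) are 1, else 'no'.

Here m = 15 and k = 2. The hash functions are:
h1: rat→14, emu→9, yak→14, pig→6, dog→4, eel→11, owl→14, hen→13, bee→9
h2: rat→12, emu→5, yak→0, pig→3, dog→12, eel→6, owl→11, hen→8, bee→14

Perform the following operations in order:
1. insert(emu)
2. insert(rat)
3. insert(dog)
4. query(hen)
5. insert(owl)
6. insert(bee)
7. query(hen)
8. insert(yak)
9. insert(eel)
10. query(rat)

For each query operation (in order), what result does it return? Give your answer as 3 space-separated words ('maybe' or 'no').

Start: bits=000000000000000
Op 1: insert emu -> sets bits 5 9 -> bits=000001000100000
Op 2: insert rat -> sets bits 12 14 -> bits=000001000100101
Op 3: insert dog -> sets bits 4 12 -> bits=000011000100101
Op 4: query hen -> checks bit8=0, bit13=0 (has a 0) -> no
Op 5: insert owl -> sets bits 11 14 -> bits=000011000101101
Op 6: insert bee -> sets bits 9 14 -> bits=000011000101101
Op 7: query hen -> checks bit8=0, bit13=0 (has a 0) -> no
Op 8: insert yak -> sets bits 0 14 -> bits=100011000101101
Op 9: insert eel -> sets bits 6 11 -> bits=100011100101101
Op 10: query rat -> checks bit12=1, bit14=1 (all 1) -> maybe
Query results in order: no no maybe

Answer: no no maybe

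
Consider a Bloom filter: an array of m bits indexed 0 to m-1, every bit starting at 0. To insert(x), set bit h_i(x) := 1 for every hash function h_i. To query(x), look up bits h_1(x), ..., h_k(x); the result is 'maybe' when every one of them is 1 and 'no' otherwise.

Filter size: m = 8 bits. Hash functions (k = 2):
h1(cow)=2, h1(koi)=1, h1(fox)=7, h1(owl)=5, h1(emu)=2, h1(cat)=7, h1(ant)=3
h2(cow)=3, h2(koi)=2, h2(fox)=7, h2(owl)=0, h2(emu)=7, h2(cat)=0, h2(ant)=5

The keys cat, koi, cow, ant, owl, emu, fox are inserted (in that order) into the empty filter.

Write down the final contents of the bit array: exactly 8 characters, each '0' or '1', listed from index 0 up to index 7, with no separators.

Answer: 11110101

Derivation:
Start: bits=00000000
After insert 'cat': sets bits 0 7 -> bits=10000001
After insert 'koi': sets bits 1 2 -> bits=11100001
After insert 'cow': sets bits 2 3 -> bits=11110001
After insert 'ant': sets bits 3 5 -> bits=11110101
After insert 'owl': sets bits 0 5 -> bits=11110101
After insert 'emu': sets bits 2 7 -> bits=11110101
After insert 'fox': sets bits 7 -> bits=11110101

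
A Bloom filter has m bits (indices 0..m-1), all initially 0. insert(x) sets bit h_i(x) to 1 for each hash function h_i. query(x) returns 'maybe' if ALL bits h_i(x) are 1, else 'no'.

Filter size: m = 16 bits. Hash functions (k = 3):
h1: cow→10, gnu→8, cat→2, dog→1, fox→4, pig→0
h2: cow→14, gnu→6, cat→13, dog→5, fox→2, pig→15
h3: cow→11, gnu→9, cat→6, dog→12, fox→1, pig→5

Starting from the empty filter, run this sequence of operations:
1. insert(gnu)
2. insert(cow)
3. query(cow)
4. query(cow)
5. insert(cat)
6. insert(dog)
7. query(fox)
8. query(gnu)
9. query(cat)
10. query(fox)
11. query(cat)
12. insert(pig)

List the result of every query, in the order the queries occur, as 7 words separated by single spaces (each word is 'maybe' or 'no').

Start: bits=0000000000000000
Op 1: insert gnu -> sets bits 6 8 9 -> bits=0000001011000000
Op 2: insert cow -> sets bits 10 11 14 -> bits=0000001011110010
Op 3: query cow -> checks bit10=1, bit11=1, bit14=1 (all 1) -> maybe
Op 4: query cow -> checks bit10=1, bit11=1, bit14=1 (all 1) -> maybe
Op 5: insert cat -> sets bits 2 6 13 -> bits=0010001011110110
Op 6: insert dog -> sets bits 1 5 12 -> bits=0110011011111110
Op 7: query fox -> checks bit1=1, bit2=1, bit4=0 (has a 0) -> no
Op 8: query gnu -> checks bit6=1, bit8=1, bit9=1 (all 1) -> maybe
Op 9: query cat -> checks bit2=1, bit6=1, bit13=1 (all 1) -> maybe
Op 10: query fox -> checks bit1=1, bit2=1, bit4=0 (has a 0) -> no
Op 11: query cat -> checks bit2=1, bit6=1, bit13=1 (all 1) -> maybe
Op 12: insert pig -> sets bits 0 5 15 -> bits=1110011011111111
Query results in order: maybe maybe no maybe maybe no maybe

Answer: maybe maybe no maybe maybe no maybe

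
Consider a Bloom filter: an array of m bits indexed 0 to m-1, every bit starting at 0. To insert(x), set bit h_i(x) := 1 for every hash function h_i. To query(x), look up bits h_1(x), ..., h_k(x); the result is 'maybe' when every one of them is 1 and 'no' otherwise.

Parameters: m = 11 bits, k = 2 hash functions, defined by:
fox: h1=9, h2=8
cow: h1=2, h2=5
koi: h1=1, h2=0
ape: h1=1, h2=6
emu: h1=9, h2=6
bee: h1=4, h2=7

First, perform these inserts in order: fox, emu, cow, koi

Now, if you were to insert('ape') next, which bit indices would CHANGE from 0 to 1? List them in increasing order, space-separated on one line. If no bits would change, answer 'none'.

Start: bits=00000000000
After insert 'fox': sets bits 8 9 -> bits=00000000110
After insert 'emu': sets bits 6 9 -> bits=00000010110
After insert 'cow': sets bits 2 5 -> bits=00100110110
After insert 'koi': sets bits 0 1 -> bits=11100110110
insert 'ape' would touch bits 1 6; currently bit1=1, bit6=1
Bits that are 0 among those (would change 0->1): none

Answer: none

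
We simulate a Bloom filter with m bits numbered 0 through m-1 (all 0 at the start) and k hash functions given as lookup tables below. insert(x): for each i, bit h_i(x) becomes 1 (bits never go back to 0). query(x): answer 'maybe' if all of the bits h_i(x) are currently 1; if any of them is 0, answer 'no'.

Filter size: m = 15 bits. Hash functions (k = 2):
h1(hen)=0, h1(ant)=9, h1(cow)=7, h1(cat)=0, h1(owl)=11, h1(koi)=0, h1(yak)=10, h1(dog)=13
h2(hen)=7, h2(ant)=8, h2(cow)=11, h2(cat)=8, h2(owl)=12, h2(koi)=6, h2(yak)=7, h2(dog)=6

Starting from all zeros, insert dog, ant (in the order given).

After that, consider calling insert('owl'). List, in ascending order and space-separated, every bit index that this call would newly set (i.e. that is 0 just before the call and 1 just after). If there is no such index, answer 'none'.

Answer: 11 12

Derivation:
Start: bits=000000000000000
After insert 'dog': sets bits 6 13 -> bits=000000100000010
After insert 'ant': sets bits 8 9 -> bits=000000101100010
insert 'owl' would touch bits 11 12; currently bit11=0, bit12=0
Bits that are 0 among those (would change 0->1): 11 12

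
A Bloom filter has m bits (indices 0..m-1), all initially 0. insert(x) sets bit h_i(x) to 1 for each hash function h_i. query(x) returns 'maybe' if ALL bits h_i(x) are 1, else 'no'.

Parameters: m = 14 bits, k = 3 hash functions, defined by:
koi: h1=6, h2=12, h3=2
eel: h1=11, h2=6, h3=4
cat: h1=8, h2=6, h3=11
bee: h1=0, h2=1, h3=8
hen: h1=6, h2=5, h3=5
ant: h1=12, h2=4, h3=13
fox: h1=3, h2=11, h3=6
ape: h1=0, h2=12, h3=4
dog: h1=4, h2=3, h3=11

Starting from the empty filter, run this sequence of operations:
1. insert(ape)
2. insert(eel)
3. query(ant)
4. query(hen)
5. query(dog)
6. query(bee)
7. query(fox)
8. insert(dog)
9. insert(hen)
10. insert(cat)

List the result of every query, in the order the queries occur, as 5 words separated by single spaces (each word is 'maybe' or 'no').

Answer: no no no no no

Derivation:
Start: bits=00000000000000
Op 1: insert ape -> sets bits 0 4 12 -> bits=10001000000010
Op 2: insert eel -> sets bits 4 6 11 -> bits=10001010000110
Op 3: query ant -> checks bit4=1, bit12=1, bit13=0 (has a 0) -> no
Op 4: query hen -> checks bit5=0, bit6=1 (has a 0) -> no
Op 5: query dog -> checks bit3=0, bit4=1, bit11=1 (has a 0) -> no
Op 6: query bee -> checks bit0=1, bit1=0, bit8=0 (has a 0) -> no
Op 7: query fox -> checks bit3=0, bit6=1, bit11=1 (has a 0) -> no
Op 8: insert dog -> sets bits 3 4 11 -> bits=10011010000110
Op 9: insert hen -> sets bits 5 6 -> bits=10011110000110
Op 10: insert cat -> sets bits 6 8 11 -> bits=10011110100110
Query results in order: no no no no no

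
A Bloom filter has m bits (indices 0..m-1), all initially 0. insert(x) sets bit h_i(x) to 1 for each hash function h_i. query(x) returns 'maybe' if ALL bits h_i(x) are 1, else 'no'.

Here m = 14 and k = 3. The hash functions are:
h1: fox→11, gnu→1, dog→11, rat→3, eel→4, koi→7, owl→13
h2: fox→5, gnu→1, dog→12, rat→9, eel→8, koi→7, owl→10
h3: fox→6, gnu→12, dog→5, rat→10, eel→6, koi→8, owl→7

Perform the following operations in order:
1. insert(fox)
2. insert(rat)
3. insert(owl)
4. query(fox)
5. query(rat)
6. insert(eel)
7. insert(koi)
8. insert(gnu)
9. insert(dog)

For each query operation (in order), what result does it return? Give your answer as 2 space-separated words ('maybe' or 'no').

Answer: maybe maybe

Derivation:
Start: bits=00000000000000
Op 1: insert fox -> sets bits 5 6 11 -> bits=00000110000100
Op 2: insert rat -> sets bits 3 9 10 -> bits=00010110011100
Op 3: insert owl -> sets bits 7 10 13 -> bits=00010111011101
Op 4: query fox -> checks bit5=1, bit6=1, bit11=1 (all 1) -> maybe
Op 5: query rat -> checks bit3=1, bit9=1, bit10=1 (all 1) -> maybe
Op 6: insert eel -> sets bits 4 6 8 -> bits=00011111111101
Op 7: insert koi -> sets bits 7 8 -> bits=00011111111101
Op 8: insert gnu -> sets bits 1 12 -> bits=01011111111111
Op 9: insert dog -> sets bits 5 11 12 -> bits=01011111111111
Query results in order: maybe maybe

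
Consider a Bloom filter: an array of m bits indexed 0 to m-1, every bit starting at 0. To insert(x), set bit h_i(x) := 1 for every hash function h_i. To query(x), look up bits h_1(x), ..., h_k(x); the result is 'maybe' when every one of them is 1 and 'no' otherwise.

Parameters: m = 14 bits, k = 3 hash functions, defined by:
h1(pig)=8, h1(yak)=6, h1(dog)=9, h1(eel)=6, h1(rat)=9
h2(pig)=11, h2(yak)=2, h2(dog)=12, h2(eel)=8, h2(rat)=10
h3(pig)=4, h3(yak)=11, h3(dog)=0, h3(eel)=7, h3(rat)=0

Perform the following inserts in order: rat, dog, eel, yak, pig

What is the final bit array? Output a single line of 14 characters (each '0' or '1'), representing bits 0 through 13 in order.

Answer: 10101011111110

Derivation:
Start: bits=00000000000000
After insert 'rat': sets bits 0 9 10 -> bits=10000000011000
After insert 'dog': sets bits 0 9 12 -> bits=10000000011010
After insert 'eel': sets bits 6 7 8 -> bits=10000011111010
After insert 'yak': sets bits 2 6 11 -> bits=10100011111110
After insert 'pig': sets bits 4 8 11 -> bits=10101011111110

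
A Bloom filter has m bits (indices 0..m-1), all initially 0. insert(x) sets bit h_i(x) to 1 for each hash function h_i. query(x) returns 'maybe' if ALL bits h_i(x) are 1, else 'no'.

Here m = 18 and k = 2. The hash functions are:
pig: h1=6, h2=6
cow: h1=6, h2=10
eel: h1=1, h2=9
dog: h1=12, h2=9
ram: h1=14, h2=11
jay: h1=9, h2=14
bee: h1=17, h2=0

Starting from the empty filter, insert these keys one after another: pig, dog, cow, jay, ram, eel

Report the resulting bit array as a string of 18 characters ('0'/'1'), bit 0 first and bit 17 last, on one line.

Answer: 010000100111101000

Derivation:
Start: bits=000000000000000000
After insert 'pig': sets bits 6 -> bits=000000100000000000
After insert 'dog': sets bits 9 12 -> bits=000000100100100000
After insert 'cow': sets bits 6 10 -> bits=000000100110100000
After insert 'jay': sets bits 9 14 -> bits=000000100110101000
After insert 'ram': sets bits 11 14 -> bits=000000100111101000
After insert 'eel': sets bits 1 9 -> bits=010000100111101000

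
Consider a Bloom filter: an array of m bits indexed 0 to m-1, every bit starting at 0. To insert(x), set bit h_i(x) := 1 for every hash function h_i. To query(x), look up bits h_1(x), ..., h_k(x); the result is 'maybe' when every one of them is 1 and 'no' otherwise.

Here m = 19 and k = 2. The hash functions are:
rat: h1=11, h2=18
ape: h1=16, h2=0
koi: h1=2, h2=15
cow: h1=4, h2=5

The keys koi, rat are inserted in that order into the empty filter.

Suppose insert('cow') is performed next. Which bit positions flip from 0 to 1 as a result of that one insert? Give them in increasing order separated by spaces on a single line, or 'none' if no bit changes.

Start: bits=0000000000000000000
After insert 'koi': sets bits 2 15 -> bits=0010000000000001000
After insert 'rat': sets bits 11 18 -> bits=0010000000010001001
insert 'cow' would touch bits 4 5; currently bit4=0, bit5=0
Bits that are 0 among those (would change 0->1): 4 5

Answer: 4 5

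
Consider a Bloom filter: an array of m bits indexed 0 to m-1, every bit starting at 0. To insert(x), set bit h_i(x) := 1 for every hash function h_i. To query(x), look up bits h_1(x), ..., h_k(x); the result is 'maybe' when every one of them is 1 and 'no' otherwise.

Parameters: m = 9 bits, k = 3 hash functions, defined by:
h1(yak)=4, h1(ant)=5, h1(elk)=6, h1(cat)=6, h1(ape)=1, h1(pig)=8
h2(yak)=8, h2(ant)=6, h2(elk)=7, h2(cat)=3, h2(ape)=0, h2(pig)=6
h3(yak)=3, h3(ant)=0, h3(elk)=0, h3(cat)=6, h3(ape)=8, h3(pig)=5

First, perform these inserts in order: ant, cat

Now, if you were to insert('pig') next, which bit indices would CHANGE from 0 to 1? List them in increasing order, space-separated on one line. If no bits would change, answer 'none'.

Answer: 8

Derivation:
Start: bits=000000000
After insert 'ant': sets bits 0 5 6 -> bits=100001100
After insert 'cat': sets bits 3 6 -> bits=100101100
insert 'pig' would touch bits 5 6 8; currently bit5=1, bit6=1, bit8=0
Bits that are 0 among those (would change 0->1): 8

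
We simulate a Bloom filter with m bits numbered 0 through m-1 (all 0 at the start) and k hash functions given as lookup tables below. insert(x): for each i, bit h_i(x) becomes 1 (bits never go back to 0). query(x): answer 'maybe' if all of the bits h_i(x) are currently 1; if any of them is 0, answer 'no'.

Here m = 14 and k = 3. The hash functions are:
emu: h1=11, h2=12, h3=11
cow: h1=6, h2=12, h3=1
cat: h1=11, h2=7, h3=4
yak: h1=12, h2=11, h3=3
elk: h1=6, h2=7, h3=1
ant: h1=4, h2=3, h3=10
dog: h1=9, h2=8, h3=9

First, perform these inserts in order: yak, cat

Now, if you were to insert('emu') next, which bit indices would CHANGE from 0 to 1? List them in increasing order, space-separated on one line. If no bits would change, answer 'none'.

Answer: none

Derivation:
Start: bits=00000000000000
After insert 'yak': sets bits 3 11 12 -> bits=00010000000110
After insert 'cat': sets bits 4 7 11 -> bits=00011001000110
insert 'emu' would touch bits 11 12; currently bit11=1, bit12=1
Bits that are 0 among those (would change 0->1): none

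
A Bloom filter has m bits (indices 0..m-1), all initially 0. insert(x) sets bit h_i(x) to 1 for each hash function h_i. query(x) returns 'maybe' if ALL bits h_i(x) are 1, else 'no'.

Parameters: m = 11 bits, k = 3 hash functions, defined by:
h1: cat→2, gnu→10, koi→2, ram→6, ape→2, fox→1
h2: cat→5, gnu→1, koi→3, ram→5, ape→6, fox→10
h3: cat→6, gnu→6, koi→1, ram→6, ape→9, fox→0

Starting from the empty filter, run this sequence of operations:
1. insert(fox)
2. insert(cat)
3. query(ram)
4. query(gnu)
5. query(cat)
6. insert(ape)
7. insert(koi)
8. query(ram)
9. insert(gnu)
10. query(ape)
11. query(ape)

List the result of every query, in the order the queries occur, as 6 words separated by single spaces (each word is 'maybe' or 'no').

Start: bits=00000000000
Op 1: insert fox -> sets bits 0 1 10 -> bits=11000000001
Op 2: insert cat -> sets bits 2 5 6 -> bits=11100110001
Op 3: query ram -> checks bit5=1, bit6=1 (all 1) -> maybe
Op 4: query gnu -> checks bit1=1, bit6=1, bit10=1 (all 1) -> maybe
Op 5: query cat -> checks bit2=1, bit5=1, bit6=1 (all 1) -> maybe
Op 6: insert ape -> sets bits 2 6 9 -> bits=11100110011
Op 7: insert koi -> sets bits 1 2 3 -> bits=11110110011
Op 8: query ram -> checks bit5=1, bit6=1 (all 1) -> maybe
Op 9: insert gnu -> sets bits 1 6 10 -> bits=11110110011
Op 10: query ape -> checks bit2=1, bit6=1, bit9=1 (all 1) -> maybe
Op 11: query ape -> checks bit2=1, bit6=1, bit9=1 (all 1) -> maybe
Query results in order: maybe maybe maybe maybe maybe maybe

Answer: maybe maybe maybe maybe maybe maybe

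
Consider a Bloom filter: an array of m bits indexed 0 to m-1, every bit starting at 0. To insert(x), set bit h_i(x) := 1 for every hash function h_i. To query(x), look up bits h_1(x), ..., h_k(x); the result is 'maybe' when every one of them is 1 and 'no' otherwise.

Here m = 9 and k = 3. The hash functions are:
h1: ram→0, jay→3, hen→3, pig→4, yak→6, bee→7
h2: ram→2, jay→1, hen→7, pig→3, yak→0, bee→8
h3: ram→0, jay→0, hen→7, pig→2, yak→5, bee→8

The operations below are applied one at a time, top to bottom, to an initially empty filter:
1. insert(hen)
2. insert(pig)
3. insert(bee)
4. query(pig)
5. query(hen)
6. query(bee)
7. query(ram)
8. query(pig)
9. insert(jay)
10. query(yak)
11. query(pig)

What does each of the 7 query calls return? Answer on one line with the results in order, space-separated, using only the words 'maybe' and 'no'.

Answer: maybe maybe maybe no maybe no maybe

Derivation:
Start: bits=000000000
Op 1: insert hen -> sets bits 3 7 -> bits=000100010
Op 2: insert pig -> sets bits 2 3 4 -> bits=001110010
Op 3: insert bee -> sets bits 7 8 -> bits=001110011
Op 4: query pig -> checks bit2=1, bit3=1, bit4=1 (all 1) -> maybe
Op 5: query hen -> checks bit3=1, bit7=1 (all 1) -> maybe
Op 6: query bee -> checks bit7=1, bit8=1 (all 1) -> maybe
Op 7: query ram -> checks bit0=0, bit2=1 (has a 0) -> no
Op 8: query pig -> checks bit2=1, bit3=1, bit4=1 (all 1) -> maybe
Op 9: insert jay -> sets bits 0 1 3 -> bits=111110011
Op 10: query yak -> checks bit0=1, bit5=0, bit6=0 (has a 0) -> no
Op 11: query pig -> checks bit2=1, bit3=1, bit4=1 (all 1) -> maybe
Query results in order: maybe maybe maybe no maybe no maybe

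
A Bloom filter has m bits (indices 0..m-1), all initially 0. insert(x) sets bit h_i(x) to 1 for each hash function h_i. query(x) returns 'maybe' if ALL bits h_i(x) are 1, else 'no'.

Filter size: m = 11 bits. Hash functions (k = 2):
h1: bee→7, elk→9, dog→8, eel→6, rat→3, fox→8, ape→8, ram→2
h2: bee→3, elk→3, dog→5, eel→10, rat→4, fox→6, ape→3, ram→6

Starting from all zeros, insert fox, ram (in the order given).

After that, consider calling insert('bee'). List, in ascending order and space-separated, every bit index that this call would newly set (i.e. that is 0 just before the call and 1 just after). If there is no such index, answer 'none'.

Start: bits=00000000000
After insert 'fox': sets bits 6 8 -> bits=00000010100
After insert 'ram': sets bits 2 6 -> bits=00100010100
insert 'bee' would touch bits 3 7; currently bit3=0, bit7=0
Bits that are 0 among those (would change 0->1): 3 7

Answer: 3 7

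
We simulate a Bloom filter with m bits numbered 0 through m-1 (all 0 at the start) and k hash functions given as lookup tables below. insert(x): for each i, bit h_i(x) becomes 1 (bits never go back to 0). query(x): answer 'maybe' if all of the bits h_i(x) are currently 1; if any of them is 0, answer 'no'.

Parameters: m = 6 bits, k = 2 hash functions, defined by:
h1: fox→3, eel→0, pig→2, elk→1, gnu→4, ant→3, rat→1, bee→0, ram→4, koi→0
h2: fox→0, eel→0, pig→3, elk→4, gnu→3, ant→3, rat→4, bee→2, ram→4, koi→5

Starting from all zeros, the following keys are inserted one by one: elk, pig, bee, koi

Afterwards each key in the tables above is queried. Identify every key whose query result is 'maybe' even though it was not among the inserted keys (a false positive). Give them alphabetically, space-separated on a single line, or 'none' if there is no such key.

Start: bits=000000
After insert 'elk': sets bits 1 4 -> bits=010010
After insert 'pig': sets bits 2 3 -> bits=011110
After insert 'bee': sets bits 0 2 -> bits=111110
After insert 'koi': sets bits 0 5 -> bits=111111
Not inserted: ant eel fox gnu ram rat — query each against bits=111111:
query ant: checks bit3=1 (all 1) -> maybe => FALSE POSITIVE
query eel: checks bit0=1 (all 1) -> maybe => FALSE POSITIVE
query fox: checks bit0=1, bit3=1 (all 1) -> maybe => FALSE POSITIVE
query gnu: checks bit3=1, bit4=1 (all 1) -> maybe => FALSE POSITIVE
query ram: checks bit4=1 (all 1) -> maybe => FALSE POSITIVE
query rat: checks bit1=1, bit4=1 (all 1) -> maybe => FALSE POSITIVE
False positives (alphabetical): ant eel fox gnu ram rat

Answer: ant eel fox gnu ram rat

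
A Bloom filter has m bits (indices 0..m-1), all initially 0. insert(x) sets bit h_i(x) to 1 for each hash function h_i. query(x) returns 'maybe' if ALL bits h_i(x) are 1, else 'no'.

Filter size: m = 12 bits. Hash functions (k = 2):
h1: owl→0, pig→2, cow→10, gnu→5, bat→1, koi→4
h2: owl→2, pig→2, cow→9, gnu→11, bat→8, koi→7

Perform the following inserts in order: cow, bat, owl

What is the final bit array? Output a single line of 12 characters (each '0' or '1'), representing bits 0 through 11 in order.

Answer: 111000001110

Derivation:
Start: bits=000000000000
After insert 'cow': sets bits 9 10 -> bits=000000000110
After insert 'bat': sets bits 1 8 -> bits=010000001110
After insert 'owl': sets bits 0 2 -> bits=111000001110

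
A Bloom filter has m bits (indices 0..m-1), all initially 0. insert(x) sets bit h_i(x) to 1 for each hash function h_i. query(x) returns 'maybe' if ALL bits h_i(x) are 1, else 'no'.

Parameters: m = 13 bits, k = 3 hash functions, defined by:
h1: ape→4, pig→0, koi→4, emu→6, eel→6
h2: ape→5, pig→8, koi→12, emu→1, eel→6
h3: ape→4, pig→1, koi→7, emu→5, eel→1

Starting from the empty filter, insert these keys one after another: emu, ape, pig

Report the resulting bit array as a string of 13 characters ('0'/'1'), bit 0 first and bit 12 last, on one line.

Answer: 1100111010000

Derivation:
Start: bits=0000000000000
After insert 'emu': sets bits 1 5 6 -> bits=0100011000000
After insert 'ape': sets bits 4 5 -> bits=0100111000000
After insert 'pig': sets bits 0 1 8 -> bits=1100111010000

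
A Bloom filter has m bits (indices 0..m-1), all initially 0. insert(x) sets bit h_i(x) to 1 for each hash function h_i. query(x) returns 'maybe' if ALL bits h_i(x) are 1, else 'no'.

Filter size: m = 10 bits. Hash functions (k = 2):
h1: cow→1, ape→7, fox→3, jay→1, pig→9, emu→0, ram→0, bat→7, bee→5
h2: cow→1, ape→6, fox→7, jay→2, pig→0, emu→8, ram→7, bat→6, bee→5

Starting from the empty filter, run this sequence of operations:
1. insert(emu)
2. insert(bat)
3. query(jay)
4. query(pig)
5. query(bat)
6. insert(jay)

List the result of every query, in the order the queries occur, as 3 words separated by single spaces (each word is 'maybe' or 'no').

Start: bits=0000000000
Op 1: insert emu -> sets bits 0 8 -> bits=1000000010
Op 2: insert bat -> sets bits 6 7 -> bits=1000001110
Op 3: query jay -> checks bit1=0, bit2=0 (has a 0) -> no
Op 4: query pig -> checks bit0=1, bit9=0 (has a 0) -> no
Op 5: query bat -> checks bit6=1, bit7=1 (all 1) -> maybe
Op 6: insert jay -> sets bits 1 2 -> bits=1110001110
Query results in order: no no maybe

Answer: no no maybe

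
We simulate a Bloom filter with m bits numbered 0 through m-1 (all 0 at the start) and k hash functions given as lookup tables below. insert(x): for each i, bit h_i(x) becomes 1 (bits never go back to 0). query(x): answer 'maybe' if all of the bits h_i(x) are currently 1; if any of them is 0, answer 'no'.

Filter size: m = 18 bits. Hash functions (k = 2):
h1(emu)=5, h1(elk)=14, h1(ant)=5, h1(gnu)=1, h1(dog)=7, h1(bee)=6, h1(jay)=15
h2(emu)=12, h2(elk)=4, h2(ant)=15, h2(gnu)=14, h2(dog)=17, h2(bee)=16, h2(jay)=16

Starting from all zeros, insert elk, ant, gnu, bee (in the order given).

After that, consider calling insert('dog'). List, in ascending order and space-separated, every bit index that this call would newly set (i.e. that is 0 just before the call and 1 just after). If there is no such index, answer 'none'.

Answer: 7 17

Derivation:
Start: bits=000000000000000000
After insert 'elk': sets bits 4 14 -> bits=000010000000001000
After insert 'ant': sets bits 5 15 -> bits=000011000000001100
After insert 'gnu': sets bits 1 14 -> bits=010011000000001100
After insert 'bee': sets bits 6 16 -> bits=010011100000001110
insert 'dog' would touch bits 7 17; currently bit7=0, bit17=0
Bits that are 0 among those (would change 0->1): 7 17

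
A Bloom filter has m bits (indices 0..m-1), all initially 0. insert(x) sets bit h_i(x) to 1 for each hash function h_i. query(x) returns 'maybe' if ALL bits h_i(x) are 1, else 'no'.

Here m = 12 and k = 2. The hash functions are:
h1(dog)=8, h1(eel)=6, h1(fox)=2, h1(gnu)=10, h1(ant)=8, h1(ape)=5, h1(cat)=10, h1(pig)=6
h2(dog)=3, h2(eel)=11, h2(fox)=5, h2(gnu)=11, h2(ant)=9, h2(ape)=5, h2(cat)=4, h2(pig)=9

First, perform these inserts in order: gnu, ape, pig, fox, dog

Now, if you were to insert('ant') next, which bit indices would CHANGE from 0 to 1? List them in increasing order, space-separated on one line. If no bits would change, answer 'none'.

Start: bits=000000000000
After insert 'gnu': sets bits 10 11 -> bits=000000000011
After insert 'ape': sets bits 5 -> bits=000001000011
After insert 'pig': sets bits 6 9 -> bits=000001100111
After insert 'fox': sets bits 2 5 -> bits=001001100111
After insert 'dog': sets bits 3 8 -> bits=001101101111
insert 'ant' would touch bits 8 9; currently bit8=1, bit9=1
Bits that are 0 among those (would change 0->1): none

Answer: none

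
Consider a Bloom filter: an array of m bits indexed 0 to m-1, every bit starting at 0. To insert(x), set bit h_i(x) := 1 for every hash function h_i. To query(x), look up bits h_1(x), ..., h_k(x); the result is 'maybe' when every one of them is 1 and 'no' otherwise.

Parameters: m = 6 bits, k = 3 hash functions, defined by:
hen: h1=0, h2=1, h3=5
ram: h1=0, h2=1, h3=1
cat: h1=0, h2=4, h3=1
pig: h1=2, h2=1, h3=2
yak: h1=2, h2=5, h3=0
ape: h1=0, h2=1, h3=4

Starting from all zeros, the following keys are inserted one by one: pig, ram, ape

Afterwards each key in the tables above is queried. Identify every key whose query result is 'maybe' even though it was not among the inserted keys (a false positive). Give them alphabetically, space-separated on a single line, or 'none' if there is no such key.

Answer: cat

Derivation:
Start: bits=000000
After insert 'pig': sets bits 1 2 -> bits=011000
After insert 'ram': sets bits 0 1 -> bits=111000
After insert 'ape': sets bits 0 1 4 -> bits=111010
Not inserted: cat hen yak — query each against bits=111010:
query cat: checks bit0=1, bit1=1, bit4=1 (all 1) -> maybe => FALSE POSITIVE
query hen: checks bit0=1, bit1=1, bit5=0 (has a 0) -> no => not a false positive
query yak: checks bit0=1, bit2=1, bit5=0 (has a 0) -> no => not a false positive
False positives (alphabetical): cat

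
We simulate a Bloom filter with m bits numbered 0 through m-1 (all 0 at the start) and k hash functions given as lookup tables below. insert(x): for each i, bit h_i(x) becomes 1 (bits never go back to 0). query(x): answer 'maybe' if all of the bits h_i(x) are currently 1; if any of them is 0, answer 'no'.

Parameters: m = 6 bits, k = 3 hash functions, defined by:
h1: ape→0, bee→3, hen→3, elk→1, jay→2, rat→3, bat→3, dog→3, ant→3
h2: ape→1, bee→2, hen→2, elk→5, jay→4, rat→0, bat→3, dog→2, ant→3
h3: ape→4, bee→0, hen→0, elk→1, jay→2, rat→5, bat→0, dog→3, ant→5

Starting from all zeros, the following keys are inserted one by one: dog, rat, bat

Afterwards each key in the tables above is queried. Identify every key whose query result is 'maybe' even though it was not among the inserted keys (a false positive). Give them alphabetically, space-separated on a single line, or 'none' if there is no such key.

Answer: ant bee hen

Derivation:
Start: bits=000000
After insert 'dog': sets bits 2 3 -> bits=001100
After insert 'rat': sets bits 0 3 5 -> bits=101101
After insert 'bat': sets bits 0 3 -> bits=101101
Not inserted: ant ape bee elk hen jay — query each against bits=101101:
query ant: checks bit3=1, bit5=1 (all 1) -> maybe => FALSE POSITIVE
query ape: checks bit0=1, bit1=0, bit4=0 (has a 0) -> no => not a false positive
query bee: checks bit0=1, bit2=1, bit3=1 (all 1) -> maybe => FALSE POSITIVE
query elk: checks bit1=0, bit5=1 (has a 0) -> no => not a false positive
query hen: checks bit0=1, bit2=1, bit3=1 (all 1) -> maybe => FALSE POSITIVE
query jay: checks bit2=1, bit4=0 (has a 0) -> no => not a false positive
False positives (alphabetical): ant bee hen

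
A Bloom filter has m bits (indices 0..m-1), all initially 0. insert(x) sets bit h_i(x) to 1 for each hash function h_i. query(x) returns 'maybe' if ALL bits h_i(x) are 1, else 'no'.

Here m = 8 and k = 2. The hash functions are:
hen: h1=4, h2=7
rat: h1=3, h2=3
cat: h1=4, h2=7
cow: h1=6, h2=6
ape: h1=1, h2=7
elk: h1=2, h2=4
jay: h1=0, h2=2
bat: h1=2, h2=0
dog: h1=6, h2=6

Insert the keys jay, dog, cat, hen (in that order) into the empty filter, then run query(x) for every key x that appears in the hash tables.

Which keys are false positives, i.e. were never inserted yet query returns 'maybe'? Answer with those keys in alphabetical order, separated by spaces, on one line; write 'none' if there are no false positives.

Start: bits=00000000
After insert 'jay': sets bits 0 2 -> bits=10100000
After insert 'dog': sets bits 6 -> bits=10100010
After insert 'cat': sets bits 4 7 -> bits=10101011
After insert 'hen': sets bits 4 7 -> bits=10101011
Not inserted: ape bat cow elk rat — query each against bits=10101011:
query ape: checks bit1=0, bit7=1 (has a 0) -> no => not a false positive
query bat: checks bit0=1, bit2=1 (all 1) -> maybe => FALSE POSITIVE
query cow: checks bit6=1 (all 1) -> maybe => FALSE POSITIVE
query elk: checks bit2=1, bit4=1 (all 1) -> maybe => FALSE POSITIVE
query rat: checks bit3=0 (has a 0) -> no => not a false positive
False positives (alphabetical): bat cow elk

Answer: bat cow elk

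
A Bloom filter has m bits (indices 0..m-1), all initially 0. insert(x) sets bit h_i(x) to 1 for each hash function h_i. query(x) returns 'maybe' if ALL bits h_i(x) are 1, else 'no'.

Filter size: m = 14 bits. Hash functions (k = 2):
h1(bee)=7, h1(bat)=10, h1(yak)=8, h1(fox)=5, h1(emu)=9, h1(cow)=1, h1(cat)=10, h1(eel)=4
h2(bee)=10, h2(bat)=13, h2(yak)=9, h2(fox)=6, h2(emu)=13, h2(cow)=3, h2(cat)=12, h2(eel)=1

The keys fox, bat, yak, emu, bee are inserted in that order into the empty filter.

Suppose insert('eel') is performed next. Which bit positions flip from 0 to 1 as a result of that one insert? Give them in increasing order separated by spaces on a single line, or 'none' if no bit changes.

Answer: 1 4

Derivation:
Start: bits=00000000000000
After insert 'fox': sets bits 5 6 -> bits=00000110000000
After insert 'bat': sets bits 10 13 -> bits=00000110001001
After insert 'yak': sets bits 8 9 -> bits=00000110111001
After insert 'emu': sets bits 9 13 -> bits=00000110111001
After insert 'bee': sets bits 7 10 -> bits=00000111111001
insert 'eel' would touch bits 1 4; currently bit1=0, bit4=0
Bits that are 0 among those (would change 0->1): 1 4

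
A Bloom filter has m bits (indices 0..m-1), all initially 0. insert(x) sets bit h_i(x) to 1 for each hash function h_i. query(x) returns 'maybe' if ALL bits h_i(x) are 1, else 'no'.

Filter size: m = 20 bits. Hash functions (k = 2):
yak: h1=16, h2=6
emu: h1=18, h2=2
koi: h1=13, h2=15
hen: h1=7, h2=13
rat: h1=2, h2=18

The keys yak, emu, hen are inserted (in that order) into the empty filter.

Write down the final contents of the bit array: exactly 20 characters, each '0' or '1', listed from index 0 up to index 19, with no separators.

Answer: 00100011000001001010

Derivation:
Start: bits=00000000000000000000
After insert 'yak': sets bits 6 16 -> bits=00000010000000001000
After insert 'emu': sets bits 2 18 -> bits=00100010000000001010
After insert 'hen': sets bits 7 13 -> bits=00100011000001001010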